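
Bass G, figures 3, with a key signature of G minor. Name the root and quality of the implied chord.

The figures 3 indicate a triad in root position.
In root position the bass is the root, so the root is G.
The chord tones are G, Bb, D, giving G minor.

G minor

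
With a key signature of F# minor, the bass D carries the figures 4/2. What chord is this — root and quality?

The figures 4/2 indicate a seventh chord in third inversion.
In third inversion the root lies a second above the bass: a second above D in F# minor is E.
The chord tones are D, E, G#, B, giving E dominant seventh.

E dominant seventh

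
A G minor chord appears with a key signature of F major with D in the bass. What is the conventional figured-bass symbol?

6/4

D is the fifth of G minor, so the chord is in second inversion.
A triad in second inversion is figured 6/4, conventionally abbreviated 6/4.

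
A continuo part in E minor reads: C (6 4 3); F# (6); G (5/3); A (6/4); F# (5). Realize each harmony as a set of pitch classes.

C, E, F#, A | F#, A, D | G, B, D | A, D, F# | F#, A, C

C (6/4/3): C, E, F#, A.
F# (6/3): F#, A, D.
G (5/3): G, B, D.
A (6/4): A, D, F#.
F# (5/3): F#, A, C.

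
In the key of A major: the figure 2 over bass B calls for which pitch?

C#

Counting 1 letter step above B lands on C; in A major, that letter is C#.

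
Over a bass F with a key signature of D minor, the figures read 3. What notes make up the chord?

F, A, C

The written figures 3 are shorthand for 5/3: the 5 is implied.
A third above F in this key is A.
A fifth above F in this key is C.
Together with the bass F, this spells F major in root position.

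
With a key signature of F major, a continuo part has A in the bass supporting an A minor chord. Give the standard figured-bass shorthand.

no figures

A is the root of A minor, so the chord is in root position.
A triad in root position is figured 5/3, conventionally abbreviated (no figures — root-position triad).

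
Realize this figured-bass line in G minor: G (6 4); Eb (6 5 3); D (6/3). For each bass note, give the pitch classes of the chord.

G (6/4): G, C, Eb.
Eb (6/5/3): Eb, G, Bb, C.
D (6/3): D, F, Bb.

G, C, Eb | Eb, G, Bb, C | D, F, Bb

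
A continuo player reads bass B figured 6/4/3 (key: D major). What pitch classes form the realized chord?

A third above B in this key is D.
A fourth above B in this key is E.
A sixth above B in this key is G.
Together with the bass B, this spells E minor seventh in second inversion.

B, D, E, G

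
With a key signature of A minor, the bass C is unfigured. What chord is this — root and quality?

C major

An unfigured bass indicates a triad in root position.
In root position the bass is the root, so the root is C.
The chord tones are C, E, G, giving C major.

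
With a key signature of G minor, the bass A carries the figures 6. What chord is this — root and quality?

The figures 6 indicate a triad in first inversion.
In first inversion the root lies a sixth above the bass: a sixth above A in G minor is F.
The chord tones are A, C, F, giving F major.

F major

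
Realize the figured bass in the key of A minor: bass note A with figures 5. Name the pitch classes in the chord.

A, C, E

The written figures 5 are shorthand for 5/3: the 3 is implied.
A third above A in this key is C.
A fifth above A in this key is E.
Together with the bass A, this spells A minor in root position.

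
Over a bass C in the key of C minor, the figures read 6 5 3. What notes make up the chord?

A third above C in this key is Eb.
A fifth above C in this key is G.
A sixth above C in this key is Ab.
Together with the bass C, this spells Ab major seventh in first inversion.

C, Eb, G, Ab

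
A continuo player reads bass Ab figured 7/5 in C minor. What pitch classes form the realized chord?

Ab, C, Eb, G

The written figures 7/5 are shorthand for 7/5/3: the 3 is implied.
A third above Ab in this key is C.
A fifth above Ab in this key is Eb.
A seventh above Ab in this key is G.
Together with the bass Ab, this spells Ab major seventh in root position.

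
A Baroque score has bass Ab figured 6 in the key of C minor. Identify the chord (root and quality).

The figures 6 indicate a triad in first inversion.
In first inversion the root lies a sixth above the bass: a sixth above Ab in C minor is F.
The chord tones are Ab, C, F, giving F minor.

F minor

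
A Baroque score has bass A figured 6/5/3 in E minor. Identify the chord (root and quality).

The figures 6/5/3 indicate a seventh chord in first inversion.
In first inversion the root lies a sixth above the bass: a sixth above A in E minor is F#.
The chord tones are A, C, E, F#, giving F# half-diminished seventh.

F# half-diminished seventh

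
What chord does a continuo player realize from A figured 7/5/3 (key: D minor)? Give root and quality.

The figures 7/5/3 indicate a seventh chord in root position.
In root position the bass is the root, so the root is A.
The chord tones are A, C, E, G, giving A minor seventh.

A minor seventh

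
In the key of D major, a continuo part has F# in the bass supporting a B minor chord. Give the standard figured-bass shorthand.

6/4

F# is the fifth of B minor, so the chord is in second inversion.
A triad in second inversion is figured 6/4, conventionally abbreviated 6/4.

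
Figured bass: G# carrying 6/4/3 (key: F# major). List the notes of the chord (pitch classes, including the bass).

A third above G# in this key is B.
A fourth above G# in this key is C#.
A sixth above G# in this key is E#.
Together with the bass G#, this spells C# dominant seventh in second inversion.

G#, B, C#, E#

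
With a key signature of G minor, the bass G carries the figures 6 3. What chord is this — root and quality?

Eb major

The figures 6 3 indicate a triad in first inversion.
In first inversion the root lies a sixth above the bass: a sixth above G in G minor is Eb.
The chord tones are G, Bb, Eb, giving Eb major.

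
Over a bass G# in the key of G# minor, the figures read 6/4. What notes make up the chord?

A fourth above G# in this key is C#.
A sixth above G# in this key is E.
Together with the bass G#, this spells C# minor in second inversion.

G#, C#, E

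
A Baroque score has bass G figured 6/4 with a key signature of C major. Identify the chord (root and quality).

The figures 6/4 indicate a triad in second inversion.
In second inversion the root lies a fourth above the bass: a fourth above G in C major is C.
The chord tones are G, C, E, giving C major.

C major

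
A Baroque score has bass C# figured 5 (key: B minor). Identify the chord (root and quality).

C# diminished

The figures 5 indicate a triad in root position.
In root position the bass is the root, so the root is C#.
The chord tones are C#, E, G, giving C# diminished.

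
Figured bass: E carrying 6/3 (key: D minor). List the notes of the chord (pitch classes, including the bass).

A third above E in this key is G.
A sixth above E in this key is C.
Together with the bass E, this spells C major in first inversion.

E, G, C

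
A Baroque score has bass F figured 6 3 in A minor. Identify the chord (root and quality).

D minor

The figures 6 3 indicate a triad in first inversion.
In first inversion the root lies a sixth above the bass: a sixth above F in A minor is D.
The chord tones are F, A, D, giving D minor.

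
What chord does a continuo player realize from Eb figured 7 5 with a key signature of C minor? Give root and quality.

Eb major seventh

The figures 7 5 indicate a seventh chord in root position.
In root position the bass is the root, so the root is Eb.
The chord tones are Eb, G, Bb, D, giving Eb major seventh.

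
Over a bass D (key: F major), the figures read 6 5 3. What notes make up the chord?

A third above D in this key is F.
A fifth above D in this key is A.
A sixth above D in this key is Bb.
Together with the bass D, this spells Bb major seventh in first inversion.

D, F, A, Bb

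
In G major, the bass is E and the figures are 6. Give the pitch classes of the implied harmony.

The written figures 6 are shorthand for 6/3: the 3 is implied.
A third above E in this key is G.
A sixth above E in this key is C.
Together with the bass E, this spells C major in first inversion.

E, G, C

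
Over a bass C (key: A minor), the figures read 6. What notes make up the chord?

C, E, A

The written figures 6 are shorthand for 6/3: the 3 is implied.
A third above C in this key is E.
A sixth above C in this key is A.
Together with the bass C, this spells A minor in first inversion.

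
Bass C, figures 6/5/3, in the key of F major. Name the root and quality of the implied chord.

A minor seventh

The figures 6/5/3 indicate a seventh chord in first inversion.
In first inversion the root lies a sixth above the bass: a sixth above C in F major is A.
The chord tones are C, E, G, A, giving A minor seventh.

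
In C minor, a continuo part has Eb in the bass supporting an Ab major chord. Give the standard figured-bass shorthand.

6/4

Eb is the fifth of Ab major, so the chord is in second inversion.
A triad in second inversion is figured 6/4, conventionally abbreviated 6/4.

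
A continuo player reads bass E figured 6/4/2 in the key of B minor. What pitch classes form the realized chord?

A second above E in this key is F#.
A fourth above E in this key is A.
A sixth above E in this key is C#.
Together with the bass E, this spells F# minor seventh in third inversion.

E, F#, A, C#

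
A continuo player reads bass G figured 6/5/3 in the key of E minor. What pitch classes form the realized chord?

A third above G in this key is B.
A fifth above G in this key is D.
A sixth above G in this key is E.
Together with the bass G, this spells E minor seventh in first inversion.

G, B, D, E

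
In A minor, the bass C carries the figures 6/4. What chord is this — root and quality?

The figures 6/4 indicate a triad in second inversion.
In second inversion the root lies a fourth above the bass: a fourth above C in A minor is F.
The chord tones are C, F, A, giving F major.

F major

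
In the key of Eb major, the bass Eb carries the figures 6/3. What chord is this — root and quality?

C minor

The figures 6/3 indicate a triad in first inversion.
In first inversion the root lies a sixth above the bass: a sixth above Eb in Eb major is C.
The chord tones are Eb, G, C, giving C minor.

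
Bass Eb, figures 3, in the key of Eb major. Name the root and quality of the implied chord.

Eb major

The figures 3 indicate a triad in root position.
In root position the bass is the root, so the root is Eb.
The chord tones are Eb, G, Bb, giving Eb major.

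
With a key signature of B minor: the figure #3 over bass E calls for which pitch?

Counting 2 letter steps above E lands on G; in B minor, that letter is G.
The #3 figure raises it a semitone, giving G#.

G#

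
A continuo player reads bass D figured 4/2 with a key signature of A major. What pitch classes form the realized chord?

The written figures 4/2 are shorthand for 6/4/2: the 6 is implied.
A second above D in this key is E.
A fourth above D in this key is G#.
A sixth above D in this key is B.
Together with the bass D, this spells E dominant seventh in third inversion.

D, E, G#, B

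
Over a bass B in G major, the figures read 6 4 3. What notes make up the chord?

B, D, E, G

A third above B in this key is D.
A fourth above B in this key is E.
A sixth above B in this key is G.
Together with the bass B, this spells E minor seventh in second inversion.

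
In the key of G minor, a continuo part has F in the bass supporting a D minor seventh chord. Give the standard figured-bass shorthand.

6/5

F is the third of D minor seventh, so the chord is in first inversion.
A seventh chord in first inversion is figured 6/5/3, conventionally abbreviated 6/5.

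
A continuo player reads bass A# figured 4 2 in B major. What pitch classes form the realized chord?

The written figures 4 2 are shorthand for 6/4/2: the 6 is implied.
A second above A# in this key is B.
A fourth above A# in this key is D#.
A sixth above A# in this key is F#.
Together with the bass A#, this spells B major seventh in third inversion.

A#, B, D#, F#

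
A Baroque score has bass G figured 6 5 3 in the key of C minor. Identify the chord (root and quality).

Eb major seventh

The figures 6 5 3 indicate a seventh chord in first inversion.
In first inversion the root lies a sixth above the bass: a sixth above G in C minor is Eb.
The chord tones are G, Bb, D, Eb, giving Eb major seventh.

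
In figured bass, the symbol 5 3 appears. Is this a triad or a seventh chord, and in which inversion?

triad, root position

Intervals of 5/3 above the bass form a triad; the bass is the root, so this is root position.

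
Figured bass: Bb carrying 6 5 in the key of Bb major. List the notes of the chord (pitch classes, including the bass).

Bb, D, F, G

The written figures 6 5 are shorthand for 6/5/3: the 3 is implied.
A third above Bb in this key is D.
A fifth above Bb in this key is F.
A sixth above Bb in this key is G.
Together with the bass Bb, this spells G minor seventh in first inversion.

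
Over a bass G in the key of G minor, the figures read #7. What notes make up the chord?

G, Bb, D, F#

The written figures #7 are shorthand for 7/5/3: the 5/3 are implied.
A third above G in this key is Bb.
A fifth above G in this key is D.
A seventh above G in this key is F, raised to F# by the sharp.
Together with the bass G, this spells G minor-major seventh in root position.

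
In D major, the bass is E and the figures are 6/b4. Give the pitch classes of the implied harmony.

E, Ab, C#

A fourth above E in this key is A, lowered to Ab by the flat.
A sixth above E in this key is C#.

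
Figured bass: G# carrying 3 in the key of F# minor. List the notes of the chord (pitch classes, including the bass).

The written figures 3 are shorthand for 5/3: the 5 is implied.
A third above G# in this key is B.
A fifth above G# in this key is D.
Together with the bass G#, this spells G# diminished in root position.

G#, B, D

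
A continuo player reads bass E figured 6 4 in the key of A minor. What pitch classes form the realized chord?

E, A, C

A fourth above E in this key is A.
A sixth above E in this key is C.
Together with the bass E, this spells A minor in second inversion.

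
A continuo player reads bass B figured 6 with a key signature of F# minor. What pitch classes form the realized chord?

B, D, G#

The written figures 6 are shorthand for 6/3: the 3 is implied.
A third above B in this key is D.
A sixth above B in this key is G#.
Together with the bass B, this spells G# diminished in first inversion.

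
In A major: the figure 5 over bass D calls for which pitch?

A

Counting 4 letter steps above D lands on A; in A major, that letter is A.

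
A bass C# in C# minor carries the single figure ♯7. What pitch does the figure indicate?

Counting 6 letter steps above C# lands on B; in C# minor, that letter is B.
The #7 figure raises it a semitone, giving B#.

B#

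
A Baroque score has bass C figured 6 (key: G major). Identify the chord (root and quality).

A minor

The figures 6 indicate a triad in first inversion.
In first inversion the root lies a sixth above the bass: a sixth above C in G major is A.
The chord tones are C, E, A, giving A minor.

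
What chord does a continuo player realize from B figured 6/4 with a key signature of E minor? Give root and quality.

The figures 6/4 indicate a triad in second inversion.
In second inversion the root lies a fourth above the bass: a fourth above B in E minor is E.
The chord tones are B, E, G, giving E minor.

E minor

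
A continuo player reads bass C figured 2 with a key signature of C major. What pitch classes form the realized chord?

C, D, F, A

The written figures 2 are shorthand for 6/4/2: the 6/4 are implied.
A second above C in this key is D.
A fourth above C in this key is F.
A sixth above C in this key is A.
Together with the bass C, this spells D minor seventh in third inversion.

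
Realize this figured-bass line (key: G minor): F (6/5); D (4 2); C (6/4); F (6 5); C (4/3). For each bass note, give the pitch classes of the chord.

F, A, C, D | D, Eb, G, Bb | C, F, A | F, A, C, D | C, Eb, F, A

F (6/5/3): F, A, C, D.
D (6/4/2): D, Eb, G, Bb.
C (6/4): C, F, A.
F (6/5/3): F, A, C, D.
C (6/4/3): C, Eb, F, A.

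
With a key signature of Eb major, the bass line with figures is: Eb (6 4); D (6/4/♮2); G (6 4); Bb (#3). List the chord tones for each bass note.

Eb (6/4): Eb, Ab, C.
D (6/4/♮2): D, E, G, Bb.
G (6/4): G, C, Eb.
Bb (5/#3): Bb, D#, F.

Eb, Ab, C | D, E, G, Bb | G, C, Eb | Bb, D#, F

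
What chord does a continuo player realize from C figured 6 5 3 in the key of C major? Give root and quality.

A minor seventh

The figures 6 5 3 indicate a seventh chord in first inversion.
In first inversion the root lies a sixth above the bass: a sixth above C in C major is A.
The chord tones are C, E, G, A, giving A minor seventh.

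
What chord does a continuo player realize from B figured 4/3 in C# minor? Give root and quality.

E major seventh

The figures 4/3 indicate a seventh chord in second inversion.
In second inversion the root lies a fourth above the bass: a fourth above B in C# minor is E.
The chord tones are B, D#, E, G#, giving E major seventh.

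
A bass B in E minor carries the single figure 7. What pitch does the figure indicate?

Counting 6 letter steps above B lands on A; in E minor, that letter is A.

A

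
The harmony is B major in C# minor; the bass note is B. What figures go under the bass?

no figures

B is the root of B major, so the chord is in root position.
A triad in root position is figured 5/3, conventionally abbreviated (no figures — root-position triad).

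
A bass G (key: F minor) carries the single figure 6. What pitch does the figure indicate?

Eb

Counting 5 letter steps above G lands on E; in F minor, that letter is Eb.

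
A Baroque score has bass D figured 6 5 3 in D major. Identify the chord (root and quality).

The figures 6 5 3 indicate a seventh chord in first inversion.
In first inversion the root lies a sixth above the bass: a sixth above D in D major is B.
The chord tones are D, F#, A, B, giving B minor seventh.

B minor seventh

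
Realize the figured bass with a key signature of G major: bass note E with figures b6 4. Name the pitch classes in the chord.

E, A, Cb

A fourth above E in this key is A.
A sixth above E in this key is C, lowered to Cb by the flat.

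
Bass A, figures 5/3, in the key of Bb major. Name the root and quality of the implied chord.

The figures 5/3 indicate a triad in root position.
In root position the bass is the root, so the root is A.
The chord tones are A, C, Eb, giving A diminished.

A diminished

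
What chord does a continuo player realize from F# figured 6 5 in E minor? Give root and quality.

D dominant seventh

The figures 6 5 indicate a seventh chord in first inversion.
In first inversion the root lies a sixth above the bass: a sixth above F# in E minor is D.
The chord tones are F#, A, C, D, giving D dominant seventh.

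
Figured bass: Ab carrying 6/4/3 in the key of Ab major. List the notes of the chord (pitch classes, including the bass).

A third above Ab in this key is C.
A fourth above Ab in this key is Db.
A sixth above Ab in this key is F.
Together with the bass Ab, this spells Db major seventh in second inversion.

Ab, C, Db, F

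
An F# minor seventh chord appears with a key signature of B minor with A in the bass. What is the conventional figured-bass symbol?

6/5

A is the third of F# minor seventh, so the chord is in first inversion.
A seventh chord in first inversion is figured 6/5/3, conventionally abbreviated 6/5.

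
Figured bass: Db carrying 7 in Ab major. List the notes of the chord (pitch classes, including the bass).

Db, F, Ab, C

The written figures 7 are shorthand for 7/5/3: the 5/3 are implied.
A third above Db in this key is F.
A fifth above Db in this key is Ab.
A seventh above Db in this key is C.
Together with the bass Db, this spells Db major seventh in root position.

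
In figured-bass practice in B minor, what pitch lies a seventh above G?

Counting 6 letter steps above G lands on F; in B minor, that letter is F#.

F#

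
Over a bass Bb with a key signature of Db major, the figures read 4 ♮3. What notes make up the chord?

Bb, D, Eb, Gb

The written figures 4 ♮3 are shorthand for 6/4/3: the 6 is implied.
A third above Bb in this key is Db, made natural (D) by the ♮ figure.
A fourth above Bb in this key is Eb.
A sixth above Bb in this key is Gb.
Together with the bass Bb, this spells Eb minor-major seventh in second inversion.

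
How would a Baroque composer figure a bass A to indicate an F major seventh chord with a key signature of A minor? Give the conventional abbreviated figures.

6/5

A is the third of F major seventh, so the chord is in first inversion.
A seventh chord in first inversion is figured 6/5/3, conventionally abbreviated 6/5.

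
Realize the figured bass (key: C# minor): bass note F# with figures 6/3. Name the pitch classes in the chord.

A third above F# in this key is A.
A sixth above F# in this key is D#.
Together with the bass F#, this spells D# diminished in first inversion.

F#, A, D#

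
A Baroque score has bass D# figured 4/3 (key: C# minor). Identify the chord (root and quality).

The figures 4/3 indicate a seventh chord in second inversion.
In second inversion the root lies a fourth above the bass: a fourth above D# in C# minor is G#.
The chord tones are D#, F#, G#, B, giving G# minor seventh.

G# minor seventh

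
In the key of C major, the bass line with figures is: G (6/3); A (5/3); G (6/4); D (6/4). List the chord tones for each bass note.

G, B, E | A, C, E | G, C, E | D, G, B

G (6/3): G, B, E.
A (5/3): A, C, E.
G (6/4): G, C, E.
D (6/4): D, G, B.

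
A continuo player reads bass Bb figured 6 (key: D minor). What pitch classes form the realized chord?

The written figures 6 are shorthand for 6/3: the 3 is implied.
A third above Bb in this key is D.
A sixth above Bb in this key is G.
Together with the bass Bb, this spells G minor in first inversion.

Bb, D, G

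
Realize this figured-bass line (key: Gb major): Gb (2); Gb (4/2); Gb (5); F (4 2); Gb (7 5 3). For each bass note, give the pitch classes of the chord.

Gb, Ab, Cb, Eb | Gb, Ab, Cb, Eb | Gb, Bb, Db | F, Gb, Bb, Db | Gb, Bb, Db, F

Gb (6/4/2): Gb, Ab, Cb, Eb.
Gb (6/4/2): Gb, Ab, Cb, Eb.
Gb (5/3): Gb, Bb, Db.
F (6/4/2): F, Gb, Bb, Db.
Gb (7/5/3): Gb, Bb, Db, F.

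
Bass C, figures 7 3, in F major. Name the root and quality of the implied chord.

The figures 7 3 indicate a seventh chord in root position.
In root position the bass is the root, so the root is C.
The chord tones are C, E, G, Bb, giving C dominant seventh.

C dominant seventh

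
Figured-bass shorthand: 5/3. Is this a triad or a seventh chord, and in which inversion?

Intervals of 5/3 above the bass form a triad; the bass is the root, so this is root position.

triad, root position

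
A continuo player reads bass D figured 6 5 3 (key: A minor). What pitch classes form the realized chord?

D, F, A, B

A third above D in this key is F.
A fifth above D in this key is A.
A sixth above D in this key is B.
Together with the bass D, this spells B half-diminished seventh in first inversion.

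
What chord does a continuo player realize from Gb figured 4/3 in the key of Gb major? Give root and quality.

Cb major seventh

The figures 4/3 indicate a seventh chord in second inversion.
In second inversion the root lies a fourth above the bass: a fourth above Gb in Gb major is Cb.
The chord tones are Gb, Bb, Cb, Eb, giving Cb major seventh.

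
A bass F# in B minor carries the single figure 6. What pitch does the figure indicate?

D

Counting 5 letter steps above F# lands on D; in B minor, that letter is D.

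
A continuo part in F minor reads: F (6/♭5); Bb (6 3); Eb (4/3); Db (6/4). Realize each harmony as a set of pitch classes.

F, Ab, Cb, Db | Bb, Db, G | Eb, G, Ab, C | Db, G, Bb

F (6/b5/3): F, Ab, Cb, Db.
Bb (6/3): Bb, Db, G.
Eb (6/4/3): Eb, G, Ab, C.
Db (6/4): Db, G, Bb.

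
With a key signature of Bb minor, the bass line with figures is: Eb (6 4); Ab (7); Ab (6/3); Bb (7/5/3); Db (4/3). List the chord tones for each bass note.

Eb (6/4): Eb, Ab, C.
Ab (7/5/3): Ab, C, Eb, Gb.
Ab (6/3): Ab, C, F.
Bb (7/5/3): Bb, Db, F, Ab.
Db (6/4/3): Db, F, Gb, Bb.

Eb, Ab, C | Ab, C, Eb, Gb | Ab, C, F | Bb, Db, F, Ab | Db, F, Gb, Bb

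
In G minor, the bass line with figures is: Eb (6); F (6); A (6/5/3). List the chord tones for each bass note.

Eb, G, C | F, A, D | A, C, Eb, F

Eb (6/3): Eb, G, C.
F (6/3): F, A, D.
A (6/5/3): A, C, Eb, F.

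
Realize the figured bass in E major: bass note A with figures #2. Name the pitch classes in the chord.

The written figures #2 are shorthand for 6/4/2: the 6/4 are implied.
A second above A in this key is B, raised to B# by the sharp.
A fourth above A in this key is D#.
A sixth above A in this key is F#.
Together with the bass A, this spells B# diminished seventh in third inversion.

A, B#, D#, F#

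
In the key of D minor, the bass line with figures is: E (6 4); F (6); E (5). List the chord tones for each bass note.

E, A, C | F, A, D | E, G, Bb

E (6/4): E, A, C.
F (6/3): F, A, D.
E (5/3): E, G, Bb.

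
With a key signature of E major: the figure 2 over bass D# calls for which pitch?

Counting 1 letter step above D# lands on E; in E major, that letter is E.

E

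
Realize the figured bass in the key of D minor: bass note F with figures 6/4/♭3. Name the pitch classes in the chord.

A third above F in this key is A, lowered to Ab by the flat.
A fourth above F in this key is Bb.
A sixth above F in this key is D.
Together with the bass F, this spells Bb dominant seventh in second inversion.

F, Ab, Bb, D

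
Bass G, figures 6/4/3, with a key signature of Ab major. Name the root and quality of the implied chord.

The figures 6/4/3 indicate a seventh chord in second inversion.
In second inversion the root lies a fourth above the bass: a fourth above G in Ab major is C.
The chord tones are G, Bb, C, Eb, giving C minor seventh.

C minor seventh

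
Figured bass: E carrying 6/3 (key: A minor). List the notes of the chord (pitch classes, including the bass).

A third above E in this key is G.
A sixth above E in this key is C.
Together with the bass E, this spells C major in first inversion.

E, G, C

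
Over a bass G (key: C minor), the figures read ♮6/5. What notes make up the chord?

G, Bb, D, E

The written figures ♮6/5 are shorthand for 6/5/3: the 3 is implied.
A third above G in this key is Bb.
A fifth above G in this key is D.
A sixth above G in this key is Eb, made natural (E) by the ♮ figure.
Together with the bass G, this spells E half-diminished seventh in first inversion.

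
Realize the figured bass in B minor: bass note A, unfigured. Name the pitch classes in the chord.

A, C#, E

An unfigured bass implies 5/3.
A third above A in this key is C#.
A fifth above A in this key is E.
Together with the bass A, this spells A major in root position.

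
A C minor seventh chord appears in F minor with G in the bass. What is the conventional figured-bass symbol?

G is the fifth of C minor seventh, so the chord is in second inversion.
A seventh chord in second inversion is figured 6/4/3, conventionally abbreviated 4/3.

4/3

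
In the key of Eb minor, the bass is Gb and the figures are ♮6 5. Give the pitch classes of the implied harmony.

Gb, Bb, Db, E

The written figures ♮6 5 are shorthand for 6/5/3: the 3 is implied.
A third above Gb in this key is Bb.
A fifth above Gb in this key is Db.
A sixth above Gb in this key is Eb, made natural (E) by the ♮ figure.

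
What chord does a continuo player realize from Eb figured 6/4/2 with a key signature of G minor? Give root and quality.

The figures 6/4/2 indicate a seventh chord in third inversion.
In third inversion the root lies a second above the bass: a second above Eb in G minor is F.
The chord tones are Eb, F, A, C, giving F dominant seventh.

F dominant seventh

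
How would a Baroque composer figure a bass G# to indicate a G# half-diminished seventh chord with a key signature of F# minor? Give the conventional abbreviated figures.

7

G# is the root of G# half-diminished seventh, so the chord is in root position.
A seventh chord in root position is figured 7/5/3, conventionally abbreviated 7.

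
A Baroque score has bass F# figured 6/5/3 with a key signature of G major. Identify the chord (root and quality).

The figures 6/5/3 indicate a seventh chord in first inversion.
In first inversion the root lies a sixth above the bass: a sixth above F# in G major is D.
The chord tones are F#, A, C, D, giving D dominant seventh.

D dominant seventh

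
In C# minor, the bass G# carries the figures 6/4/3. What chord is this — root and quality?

C# minor seventh

The figures 6/4/3 indicate a seventh chord in second inversion.
In second inversion the root lies a fourth above the bass: a fourth above G# in C# minor is C#.
The chord tones are G#, B, C#, E, giving C# minor seventh.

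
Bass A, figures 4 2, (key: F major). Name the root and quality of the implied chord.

The figures 4 2 indicate a seventh chord in third inversion.
In third inversion the root lies a second above the bass: a second above A in F major is Bb.
The chord tones are A, Bb, D, F, giving Bb major seventh.

Bb major seventh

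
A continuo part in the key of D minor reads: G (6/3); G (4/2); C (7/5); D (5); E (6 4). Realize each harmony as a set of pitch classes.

G (6/3): G, Bb, E.
G (6/4/2): G, A, C, E.
C (7/5/3): C, E, G, Bb.
D (5/3): D, F, A.
E (6/4): E, A, C.

G, Bb, E | G, A, C, E | C, E, G, Bb | D, F, A | E, A, C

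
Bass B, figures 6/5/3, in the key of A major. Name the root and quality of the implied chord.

G# half-diminished seventh

The figures 6/5/3 indicate a seventh chord in first inversion.
In first inversion the root lies a sixth above the bass: a sixth above B in A major is G#.
The chord tones are B, D, F#, G#, giving G# half-diminished seventh.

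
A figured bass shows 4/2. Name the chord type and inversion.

seventh chord, third inversion

4/2 is shorthand for 6/4/2.
Intervals of 6/4/2 above the bass form a seventh chord; the bass is the seventh, so this is third inversion.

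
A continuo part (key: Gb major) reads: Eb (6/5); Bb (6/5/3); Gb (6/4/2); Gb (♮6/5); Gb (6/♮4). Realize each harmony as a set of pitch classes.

Eb, Gb, Bb, Cb | Bb, Db, F, Gb | Gb, Ab, Cb, Eb | Gb, Bb, Db, E | Gb, C, Eb

Eb (6/5/3): Eb, Gb, Bb, Cb.
Bb (6/5/3): Bb, Db, F, Gb.
Gb (6/4/2): Gb, Ab, Cb, Eb.
Gb (♮6/5/3): Gb, Bb, Db, E.
Gb (6/♮4): Gb, C, Eb.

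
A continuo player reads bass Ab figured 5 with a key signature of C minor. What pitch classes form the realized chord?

The written figures 5 are shorthand for 5/3: the 3 is implied.
A third above Ab in this key is C.
A fifth above Ab in this key is Eb.
Together with the bass Ab, this spells Ab major in root position.

Ab, C, Eb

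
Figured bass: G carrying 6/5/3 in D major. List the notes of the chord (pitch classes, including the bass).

A third above G in this key is B.
A fifth above G in this key is D.
A sixth above G in this key is E.
Together with the bass G, this spells E minor seventh in first inversion.

G, B, D, E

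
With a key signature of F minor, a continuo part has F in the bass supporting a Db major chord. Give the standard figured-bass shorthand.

6

F is the third of Db major, so the chord is in first inversion.
A triad in first inversion is figured 6/3, conventionally abbreviated 6.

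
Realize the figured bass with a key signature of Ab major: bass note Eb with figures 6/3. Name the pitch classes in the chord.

A third above Eb in this key is G.
A sixth above Eb in this key is C.
Together with the bass Eb, this spells C minor in first inversion.

Eb, G, C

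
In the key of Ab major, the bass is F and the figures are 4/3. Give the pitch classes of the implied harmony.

F, Ab, Bb, Db

The written figures 4/3 are shorthand for 6/4/3: the 6 is implied.
A third above F in this key is Ab.
A fourth above F in this key is Bb.
A sixth above F in this key is Db.
Together with the bass F, this spells Bb minor seventh in second inversion.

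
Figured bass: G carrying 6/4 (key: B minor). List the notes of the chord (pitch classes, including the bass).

A fourth above G in this key is C#.
A sixth above G in this key is E.
Together with the bass G, this spells C# diminished in second inversion.

G, C#, E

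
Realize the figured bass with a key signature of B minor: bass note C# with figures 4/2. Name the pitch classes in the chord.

C#, D, F#, A

The written figures 4/2 are shorthand for 6/4/2: the 6 is implied.
A second above C# in this key is D.
A fourth above C# in this key is F#.
A sixth above C# in this key is A.
Together with the bass C#, this spells D major seventh in third inversion.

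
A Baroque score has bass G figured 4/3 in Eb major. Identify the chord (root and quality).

The figures 4/3 indicate a seventh chord in second inversion.
In second inversion the root lies a fourth above the bass: a fourth above G in Eb major is C.
The chord tones are G, Bb, C, Eb, giving C minor seventh.

C minor seventh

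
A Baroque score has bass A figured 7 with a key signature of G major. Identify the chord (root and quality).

The figures 7 indicate a seventh chord in root position.
In root position the bass is the root, so the root is A.
The chord tones are A, C, E, G, giving A minor seventh.

A minor seventh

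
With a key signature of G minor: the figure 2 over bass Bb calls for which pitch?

C

Counting 1 letter step above Bb lands on C; in G minor, that letter is C.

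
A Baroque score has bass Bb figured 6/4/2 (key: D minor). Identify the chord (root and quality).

C dominant seventh

The figures 6/4/2 indicate a seventh chord in third inversion.
In third inversion the root lies a second above the bass: a second above Bb in D minor is C.
The chord tones are Bb, C, E, G, giving C dominant seventh.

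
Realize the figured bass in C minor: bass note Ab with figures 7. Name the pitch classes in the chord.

Ab, C, Eb, G

The written figures 7 are shorthand for 7/5/3: the 5/3 are implied.
A third above Ab in this key is C.
A fifth above Ab in this key is Eb.
A seventh above Ab in this key is G.
Together with the bass Ab, this spells Ab major seventh in root position.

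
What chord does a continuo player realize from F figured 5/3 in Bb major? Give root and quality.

The figures 5/3 indicate a triad in root position.
In root position the bass is the root, so the root is F.
The chord tones are F, A, C, giving F major.

F major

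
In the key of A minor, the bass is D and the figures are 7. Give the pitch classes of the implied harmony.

The written figures 7 are shorthand for 7/5/3: the 5/3 are implied.
A third above D in this key is F.
A fifth above D in this key is A.
A seventh above D in this key is C.
Together with the bass D, this spells D minor seventh in root position.

D, F, A, C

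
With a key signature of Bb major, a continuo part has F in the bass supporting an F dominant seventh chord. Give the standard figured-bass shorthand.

F is the root of F dominant seventh, so the chord is in root position.
A seventh chord in root position is figured 7/5/3, conventionally abbreviated 7.

7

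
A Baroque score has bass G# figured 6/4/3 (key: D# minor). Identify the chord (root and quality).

C# dominant seventh

The figures 6/4/3 indicate a seventh chord in second inversion.
In second inversion the root lies a fourth above the bass: a fourth above G# in D# minor is C#.
The chord tones are G#, B, C#, E#, giving C# dominant seventh.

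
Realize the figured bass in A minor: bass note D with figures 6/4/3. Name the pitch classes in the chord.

D, F, G, B

A third above D in this key is F.
A fourth above D in this key is G.
A sixth above D in this key is B.
Together with the bass D, this spells G dominant seventh in second inversion.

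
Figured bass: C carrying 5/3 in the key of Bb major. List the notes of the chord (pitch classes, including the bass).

A third above C in this key is Eb.
A fifth above C in this key is G.
Together with the bass C, this spells C minor in root position.

C, Eb, G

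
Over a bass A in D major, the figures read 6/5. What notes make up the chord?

The written figures 6/5 are shorthand for 6/5/3: the 3 is implied.
A third above A in this key is C#.
A fifth above A in this key is E.
A sixth above A in this key is F#.
Together with the bass A, this spells F# minor seventh in first inversion.

A, C#, E, F#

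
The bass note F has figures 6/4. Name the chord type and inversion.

Intervals of 6/4 above the bass form a triad; the bass is the fifth, so this is second inversion.

triad, second inversion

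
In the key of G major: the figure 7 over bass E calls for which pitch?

D

Counting 6 letter steps above E lands on D; in G major, that letter is D.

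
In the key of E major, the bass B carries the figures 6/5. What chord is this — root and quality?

G# minor seventh

The figures 6/5 indicate a seventh chord in first inversion.
In first inversion the root lies a sixth above the bass: a sixth above B in E major is G#.
The chord tones are B, D#, F#, G#, giving G# minor seventh.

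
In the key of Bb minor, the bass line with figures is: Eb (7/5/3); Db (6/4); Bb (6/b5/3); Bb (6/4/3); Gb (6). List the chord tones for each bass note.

Eb, Gb, Bb, Db | Db, Gb, Bb | Bb, Db, Fb, Gb | Bb, Db, Eb, Gb | Gb, Bb, Eb

Eb (7/5/3): Eb, Gb, Bb, Db.
Db (6/4): Db, Gb, Bb.
Bb (6/b5/3): Bb, Db, Fb, Gb.
Bb (6/4/3): Bb, Db, Eb, Gb.
Gb (6/3): Gb, Bb, Eb.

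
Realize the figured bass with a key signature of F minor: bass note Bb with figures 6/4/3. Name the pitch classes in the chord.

Bb, Db, Eb, G

A third above Bb in this key is Db.
A fourth above Bb in this key is Eb.
A sixth above Bb in this key is G.
Together with the bass Bb, this spells Eb dominant seventh in second inversion.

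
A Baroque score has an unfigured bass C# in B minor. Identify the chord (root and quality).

An unfigured bass indicates a triad in root position.
In root position the bass is the root, so the root is C#.
The chord tones are C#, E, G, giving C# diminished.

C# diminished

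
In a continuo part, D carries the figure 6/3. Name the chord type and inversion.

triad, first inversion

Intervals of 6/3 above the bass form a triad; the bass is the third, so this is first inversion.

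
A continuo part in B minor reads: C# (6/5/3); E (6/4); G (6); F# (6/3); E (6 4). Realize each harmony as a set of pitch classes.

C# (6/5/3): C#, E, G, A.
E (6/4): E, A, C#.
G (6/3): G, B, E.
F# (6/3): F#, A, D.
E (6/4): E, A, C#.

C#, E, G, A | E, A, C# | G, B, E | F#, A, D | E, A, C#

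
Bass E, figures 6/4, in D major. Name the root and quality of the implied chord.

The figures 6/4 indicate a triad in second inversion.
In second inversion the root lies a fourth above the bass: a fourth above E in D major is A.
The chord tones are E, A, C#, giving A major.

A major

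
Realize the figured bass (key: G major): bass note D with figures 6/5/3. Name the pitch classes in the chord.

A third above D in this key is F#.
A fifth above D in this key is A.
A sixth above D in this key is B.
Together with the bass D, this spells B minor seventh in first inversion.

D, F#, A, B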